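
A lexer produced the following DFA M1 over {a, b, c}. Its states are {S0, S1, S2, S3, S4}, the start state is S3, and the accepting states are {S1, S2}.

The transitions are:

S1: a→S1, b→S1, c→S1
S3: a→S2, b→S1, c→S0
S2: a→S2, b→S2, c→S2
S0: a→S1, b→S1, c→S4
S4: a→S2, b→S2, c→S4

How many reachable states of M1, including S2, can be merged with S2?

Initial partition by acceptance: {S1,S2} | {S0,S3,S4}.
The partition is now stable with 2 blocks: {S1,S2} | {S0,S3,S4}.
State S2 belongs to the block {S1,S2}, which has 2 states.

2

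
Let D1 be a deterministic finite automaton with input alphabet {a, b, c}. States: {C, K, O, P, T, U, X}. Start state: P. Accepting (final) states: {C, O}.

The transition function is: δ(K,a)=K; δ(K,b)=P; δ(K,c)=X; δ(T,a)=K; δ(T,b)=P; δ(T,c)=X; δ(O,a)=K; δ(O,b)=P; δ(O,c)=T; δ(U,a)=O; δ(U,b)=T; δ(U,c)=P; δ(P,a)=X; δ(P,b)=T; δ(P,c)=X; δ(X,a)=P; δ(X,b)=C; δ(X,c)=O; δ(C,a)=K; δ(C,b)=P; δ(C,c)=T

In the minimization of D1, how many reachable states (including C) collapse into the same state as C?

2

States {U} cannot be reached from the start state, so discard them.
P0 = {C,O} | {K,P,T,X}.
Split {K,P,T,X} by δ(·,b) → {K,P,T} and {X}.
On input a, block {K,P,T} splits into {K,T} and {P}.
The partition is now stable with 4 blocks: {C,O} | {K,T} | {X} | {P}.
The equivalence class containing C is {C,O}, of size 2.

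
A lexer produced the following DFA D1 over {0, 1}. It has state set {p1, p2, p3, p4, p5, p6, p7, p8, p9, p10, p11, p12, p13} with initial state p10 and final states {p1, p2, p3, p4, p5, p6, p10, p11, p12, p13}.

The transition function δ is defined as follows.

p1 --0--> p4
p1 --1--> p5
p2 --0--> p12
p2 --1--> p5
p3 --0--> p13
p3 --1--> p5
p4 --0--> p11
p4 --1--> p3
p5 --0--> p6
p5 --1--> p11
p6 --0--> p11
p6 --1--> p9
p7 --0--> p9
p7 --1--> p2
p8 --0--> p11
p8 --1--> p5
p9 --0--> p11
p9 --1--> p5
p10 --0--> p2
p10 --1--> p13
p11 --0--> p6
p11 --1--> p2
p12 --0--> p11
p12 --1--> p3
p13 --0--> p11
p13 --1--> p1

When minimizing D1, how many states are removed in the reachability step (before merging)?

Starting at p10 and following transitions, the reachable set is {p1, p2, p3, p4, p5, p6, p9, p10, p11, p12, p13}. That leaves p7, p8 unreachable — 2 in total.

2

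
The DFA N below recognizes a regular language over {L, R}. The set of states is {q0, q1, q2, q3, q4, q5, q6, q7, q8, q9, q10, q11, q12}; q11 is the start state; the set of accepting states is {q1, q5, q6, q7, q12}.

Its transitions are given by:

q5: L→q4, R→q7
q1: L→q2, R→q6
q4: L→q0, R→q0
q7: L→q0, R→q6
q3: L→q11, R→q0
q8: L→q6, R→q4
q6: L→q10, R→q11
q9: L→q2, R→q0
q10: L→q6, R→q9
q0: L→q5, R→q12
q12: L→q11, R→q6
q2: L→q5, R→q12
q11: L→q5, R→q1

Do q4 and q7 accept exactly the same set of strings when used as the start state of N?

No

States {q3,q8} cannot be reached from the start state, so discard them.
Start with accepting vs non-accepting: {q1,q5,q6,q7,q12} | {q0,q2,q4,q9,q10,q11}.
Refine {q1,q5,q6,q7,q12} on symbol R: members go to different blocks, giving {q1,q5,q7,q12} and {q6}.
On input R, block {q1,q5,q7,q12} splits into {q1,q7,q12} and {q5}.
Refine {q0,q2,q4,q9,q10,q11} on symbol L: members go to different blocks, giving {q0,q2,q11} and {q4,q9} and {q10}.
Stable partition: {q1,q7,q12} | {q0,q2,q11} | {q6} | {q5} | {q4,q9} | {q10} — 6 equivalence classes.
q4 and q7 end up in different blocks, so they are distinguishable. For instance, the string 'ε' is accepted from only q7.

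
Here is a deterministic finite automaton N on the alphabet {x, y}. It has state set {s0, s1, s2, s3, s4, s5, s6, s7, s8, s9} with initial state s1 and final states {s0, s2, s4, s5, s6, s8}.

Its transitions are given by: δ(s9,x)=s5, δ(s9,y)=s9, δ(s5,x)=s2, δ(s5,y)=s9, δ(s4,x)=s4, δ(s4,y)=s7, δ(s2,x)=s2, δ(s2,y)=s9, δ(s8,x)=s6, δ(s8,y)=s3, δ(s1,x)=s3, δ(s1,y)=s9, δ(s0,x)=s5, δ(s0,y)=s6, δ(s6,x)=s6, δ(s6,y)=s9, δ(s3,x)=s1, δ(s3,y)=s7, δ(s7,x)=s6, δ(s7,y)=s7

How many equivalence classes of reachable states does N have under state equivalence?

First remove the unreachable states {s0,s4,s8}; 7 states remain.
P0 = {s2,s5,s6} | {s1,s3,s7,s9}.
On input x, block {s1,s3,s7,s9} splits into {s1,s3} and {s7,s9}.
The partition is now stable with 3 blocks: {s2,s5,s6} | {s1,s3} | {s7,s9}.

3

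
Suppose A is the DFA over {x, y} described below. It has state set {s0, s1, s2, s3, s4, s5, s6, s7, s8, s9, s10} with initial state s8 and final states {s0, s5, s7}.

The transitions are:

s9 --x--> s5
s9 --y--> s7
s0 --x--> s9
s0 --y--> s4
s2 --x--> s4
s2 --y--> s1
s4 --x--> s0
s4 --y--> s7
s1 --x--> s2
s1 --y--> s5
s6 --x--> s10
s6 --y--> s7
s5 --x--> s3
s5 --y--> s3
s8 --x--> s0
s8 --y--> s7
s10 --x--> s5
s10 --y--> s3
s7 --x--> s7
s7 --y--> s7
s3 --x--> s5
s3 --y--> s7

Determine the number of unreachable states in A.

4

BFS from s8 reaches {s0, s3, s4, s5, s7, s8, s9}; the 4 state(s) s1, s2, s6, s10 are never visited.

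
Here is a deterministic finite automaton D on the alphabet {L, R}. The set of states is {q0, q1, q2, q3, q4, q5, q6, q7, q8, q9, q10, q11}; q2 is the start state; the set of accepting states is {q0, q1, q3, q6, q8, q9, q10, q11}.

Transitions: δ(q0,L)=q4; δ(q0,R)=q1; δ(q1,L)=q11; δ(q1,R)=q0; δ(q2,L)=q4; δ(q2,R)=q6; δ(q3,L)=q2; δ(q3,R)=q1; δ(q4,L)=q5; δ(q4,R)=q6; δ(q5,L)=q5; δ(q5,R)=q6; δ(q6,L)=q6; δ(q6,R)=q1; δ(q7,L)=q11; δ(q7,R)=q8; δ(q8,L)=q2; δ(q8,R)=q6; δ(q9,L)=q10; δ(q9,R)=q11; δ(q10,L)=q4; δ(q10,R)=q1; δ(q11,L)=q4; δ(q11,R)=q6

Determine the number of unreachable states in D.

BFS from q2 reaches {q0, q1, q2, q4, q5, q6, q11}; the 5 state(s) q3, q7, q8, q9, q10 are never visited.

5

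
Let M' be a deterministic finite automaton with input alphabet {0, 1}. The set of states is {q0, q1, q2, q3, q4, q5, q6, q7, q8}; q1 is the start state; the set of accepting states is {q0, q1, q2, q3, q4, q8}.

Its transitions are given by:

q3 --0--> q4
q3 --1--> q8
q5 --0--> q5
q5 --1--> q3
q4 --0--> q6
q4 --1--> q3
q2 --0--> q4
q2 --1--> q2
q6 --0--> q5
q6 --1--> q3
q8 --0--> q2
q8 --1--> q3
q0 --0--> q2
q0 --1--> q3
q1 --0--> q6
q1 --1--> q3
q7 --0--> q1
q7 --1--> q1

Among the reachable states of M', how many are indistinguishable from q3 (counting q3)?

1

Reachable states from the start: {q1,q2,q3,q4,q5,q6,q8}. Unreachable: {q0,q7} — drop them.
P0 = {q1,q2,q3,q4,q8} | {q5,q6}.
On input 0, block {q1,q2,q3,q4,q8} splits into {q2,q3,q8} and {q1,q4}.
On input 0, block {q2,q3,q8} splits into {q2,q3} and {q8}.
On input 1, block {q2,q3} splits into {q2} and {q3}.
The partition is now stable with 5 blocks: {q2} | {q5,q6} | {q1,q4} | {q8} | {q3}.
The equivalence class containing q3 is {q3}, of size 1.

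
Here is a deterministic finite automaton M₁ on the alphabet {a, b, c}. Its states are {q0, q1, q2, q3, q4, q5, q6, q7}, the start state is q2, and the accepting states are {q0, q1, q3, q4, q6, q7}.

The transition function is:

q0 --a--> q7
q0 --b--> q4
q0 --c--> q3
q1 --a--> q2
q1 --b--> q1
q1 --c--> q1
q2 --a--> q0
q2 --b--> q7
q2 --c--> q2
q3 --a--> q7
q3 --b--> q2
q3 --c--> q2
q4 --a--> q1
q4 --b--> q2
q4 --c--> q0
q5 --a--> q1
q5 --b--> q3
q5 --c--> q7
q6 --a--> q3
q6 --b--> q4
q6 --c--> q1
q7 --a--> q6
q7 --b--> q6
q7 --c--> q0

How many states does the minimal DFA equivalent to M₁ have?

7

Reachable states from the start: {q0,q1,q2,q3,q4,q6,q7}. Unreachable: {q5} — drop them.
Initial partition by acceptance: {q0,q1,q3,q4,q6,q7} | {q2}.
Refine {q0,q1,q3,q4,q6,q7} on symbol a: members go to different blocks, giving {q0,q3,q4,q6,q7} and {q1}.
Split {q0,q3,q4,q6,q7} by δ(·,a) → {q0,q3,q6,q7} and {q4}.
On input b, block {q0,q3,q6,q7} splits into {q0,q6} and {q3} and {q7}.
Split {q0,q6} by δ(·,a) → {q0} and {q6}.
The partition is now stable with 7 blocks: {q0} | {q2} | {q1} | {q4} | {q3} | {q7} | {q6}.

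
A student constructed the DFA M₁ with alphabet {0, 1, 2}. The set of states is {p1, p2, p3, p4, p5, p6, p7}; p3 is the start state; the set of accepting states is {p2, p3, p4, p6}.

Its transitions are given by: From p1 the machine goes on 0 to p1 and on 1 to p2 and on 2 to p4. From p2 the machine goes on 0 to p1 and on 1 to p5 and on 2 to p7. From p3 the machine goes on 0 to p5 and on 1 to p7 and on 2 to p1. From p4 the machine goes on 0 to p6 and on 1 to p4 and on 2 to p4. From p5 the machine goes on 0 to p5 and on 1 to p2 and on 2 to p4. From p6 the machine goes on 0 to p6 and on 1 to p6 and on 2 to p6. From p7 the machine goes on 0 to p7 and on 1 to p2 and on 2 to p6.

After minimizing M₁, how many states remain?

3

All states are reachable from the start state.
Initial partition by acceptance: {p2,p3,p4,p6} | {p1,p5,p7}.
On input 0, block {p2,p3,p4,p6} splits into {p2,p3} and {p4,p6}.
Stable partition: {p2,p3} | {p1,p5,p7} | {p4,p6} — 3 equivalence classes.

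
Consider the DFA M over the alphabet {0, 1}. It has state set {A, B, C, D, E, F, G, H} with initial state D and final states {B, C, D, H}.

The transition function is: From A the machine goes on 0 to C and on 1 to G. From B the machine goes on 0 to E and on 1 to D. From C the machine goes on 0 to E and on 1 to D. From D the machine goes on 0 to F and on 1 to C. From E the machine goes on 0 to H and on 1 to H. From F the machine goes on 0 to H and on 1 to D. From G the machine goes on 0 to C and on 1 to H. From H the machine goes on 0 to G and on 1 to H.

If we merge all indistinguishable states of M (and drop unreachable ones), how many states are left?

2

Reachable states from the start: {C,D,E,F,G,H}. Unreachable: {A,B} — drop them.
Initial partition by acceptance: {C,D,H} | {E,F,G}.
The partition is now stable with 2 blocks: {C,D,H} | {E,F,G}.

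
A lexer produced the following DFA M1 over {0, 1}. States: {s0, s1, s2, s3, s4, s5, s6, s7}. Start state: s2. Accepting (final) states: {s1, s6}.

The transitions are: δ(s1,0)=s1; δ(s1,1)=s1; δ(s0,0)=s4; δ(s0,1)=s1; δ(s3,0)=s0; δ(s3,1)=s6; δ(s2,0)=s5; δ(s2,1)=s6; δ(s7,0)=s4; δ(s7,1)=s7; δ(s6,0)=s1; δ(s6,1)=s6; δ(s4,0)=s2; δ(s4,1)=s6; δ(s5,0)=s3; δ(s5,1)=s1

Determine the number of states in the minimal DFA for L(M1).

2

States {s7} cannot be reached from the start state, so discard them.
P0 = {s1,s6} | {s0,s2,s3,s4,s5}.
Stable partition: {s1,s6} | {s0,s2,s3,s4,s5} — 2 equivalence classes.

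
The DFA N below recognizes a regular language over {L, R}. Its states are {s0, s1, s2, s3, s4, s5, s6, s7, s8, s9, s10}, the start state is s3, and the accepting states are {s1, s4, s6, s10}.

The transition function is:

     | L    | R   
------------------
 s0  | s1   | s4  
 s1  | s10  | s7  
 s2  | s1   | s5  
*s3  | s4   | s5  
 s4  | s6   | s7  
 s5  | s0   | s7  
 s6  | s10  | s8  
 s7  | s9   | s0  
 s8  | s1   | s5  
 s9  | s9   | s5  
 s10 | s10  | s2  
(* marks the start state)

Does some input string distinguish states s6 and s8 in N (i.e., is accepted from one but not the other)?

Yes

All states are reachable from the start state.
Start with accepting vs non-accepting: {s1,s4,s6,s10} | {s0,s2,s3,s5,s7,s8,s9}.
On input L, block {s0,s2,s3,s5,s7,s8,s9} splits into {s0,s2,s3,s8} and {s5,s7,s9}.
Split {s1,s4,s6,s10} by δ(·,R) → {s1,s4} and {s6,s10}.
Split {s0,s2,s3,s8} by δ(·,R) → {s2,s3,s8} and {s0}.
On input L, block {s5,s7,s9} splits into {s7,s9} and {s5}.
Refine {s7,s9} on symbol R: members go to different blocks, giving {s7} and {s9}.
No further refinement is possible. Final partition (7 blocks): {s1,s4} | {s2,s3,s8} | {s7} | {s6,s10} | {s0} | {s5} | {s9}.
s6 and s8 end up in different blocks, so they are distinguishable. For instance, the string 'ε' is accepted from only s6.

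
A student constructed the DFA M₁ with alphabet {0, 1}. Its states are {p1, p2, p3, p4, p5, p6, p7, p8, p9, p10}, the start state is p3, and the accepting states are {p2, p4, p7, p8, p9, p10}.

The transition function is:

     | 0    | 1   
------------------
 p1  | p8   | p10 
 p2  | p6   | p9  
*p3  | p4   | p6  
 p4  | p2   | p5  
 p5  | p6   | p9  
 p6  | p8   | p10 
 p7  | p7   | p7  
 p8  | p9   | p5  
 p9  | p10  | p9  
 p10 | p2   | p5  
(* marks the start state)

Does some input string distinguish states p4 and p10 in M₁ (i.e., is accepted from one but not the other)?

No

First remove the unreachable states {p1,p7}; 8 states remain.
Start with accepting vs non-accepting: {p2,p4,p8,p9,p10} | {p3,p5,p6}.
Split {p2,p4,p8,p9,p10} by δ(·,0) → {p4,p8,p9,p10} and {p2}.
On input 0, block {p4,p8,p9,p10} splits into {p4,p10} and {p8,p9}.
Split {p3,p5,p6} by δ(·,0) → {p3} and {p5} and {p6}.
On input 0, block {p8,p9} splits into {p8} and {p9}.
Stable partition: {p4,p10} | {p3} | {p2} | {p8} | {p5} | {p6} | {p9} — 7 equivalence classes.
p4 and p10 lie in the same block of the stable partition, so they are equivalent — no string distinguishes them.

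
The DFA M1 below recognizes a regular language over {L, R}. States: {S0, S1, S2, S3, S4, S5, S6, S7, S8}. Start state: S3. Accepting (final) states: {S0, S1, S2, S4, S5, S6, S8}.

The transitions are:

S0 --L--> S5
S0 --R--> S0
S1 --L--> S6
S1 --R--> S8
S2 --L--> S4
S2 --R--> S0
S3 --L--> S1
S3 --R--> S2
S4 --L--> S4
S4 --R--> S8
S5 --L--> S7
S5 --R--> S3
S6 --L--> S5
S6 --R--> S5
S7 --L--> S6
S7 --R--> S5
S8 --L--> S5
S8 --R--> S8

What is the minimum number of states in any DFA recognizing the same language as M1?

7

All states are reachable from the start state.
P0 = {S0,S1,S2,S4,S5,S6,S8} | {S3,S7}.
Refine {S0,S1,S2,S4,S5,S6,S8} on symbol L: members go to different blocks, giving {S0,S1,S2,S4,S6,S8} and {S5}.
Split {S0,S1,S2,S4,S6,S8} by δ(·,L) → {S0,S6,S8} and {S1,S2,S4}.
Split {S0,S6,S8} by δ(·,R) → {S0,S8} and {S6}.
On input L, block {S3,S7} splits into {S3} and {S7}.
Refine {S1,S2,S4} on symbol L: members go to different blocks, giving {S2,S4} and {S1}.
Stable partition: {S0,S8} | {S3} | {S5} | {S2,S4} | {S6} | {S7} | {S1} — 7 equivalence classes.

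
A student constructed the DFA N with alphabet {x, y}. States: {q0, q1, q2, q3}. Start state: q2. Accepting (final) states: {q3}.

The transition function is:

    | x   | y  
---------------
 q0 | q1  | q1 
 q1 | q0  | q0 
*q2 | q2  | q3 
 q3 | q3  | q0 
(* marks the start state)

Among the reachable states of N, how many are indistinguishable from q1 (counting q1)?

Initial partition by acceptance: {q3} | {q0,q1,q2}.
Refine {q0,q1,q2} on symbol y: members go to different blocks, giving {q0,q1} and {q2}.
The partition is now stable with 3 blocks: {q3} | {q0,q1} | {q2}.
The equivalence class containing q1 is {q0,q1}, of size 2.

2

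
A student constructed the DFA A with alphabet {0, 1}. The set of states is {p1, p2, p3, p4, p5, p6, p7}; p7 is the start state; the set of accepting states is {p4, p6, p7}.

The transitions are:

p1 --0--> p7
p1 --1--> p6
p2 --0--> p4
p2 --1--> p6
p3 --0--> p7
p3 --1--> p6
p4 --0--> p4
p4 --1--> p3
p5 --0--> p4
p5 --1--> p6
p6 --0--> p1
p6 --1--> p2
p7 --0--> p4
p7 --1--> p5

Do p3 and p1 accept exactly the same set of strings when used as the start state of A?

P0 = {p4,p6,p7} | {p1,p2,p3,p5}.
On input 0, block {p4,p6,p7} splits into {p4,p7} and {p6}.
The partition is now stable with 3 blocks: {p4,p7} | {p1,p2,p3,p5} | {p6}.
p3 and p1 lie in the same block of the stable partition, so they are equivalent — no string distinguishes them.

Yes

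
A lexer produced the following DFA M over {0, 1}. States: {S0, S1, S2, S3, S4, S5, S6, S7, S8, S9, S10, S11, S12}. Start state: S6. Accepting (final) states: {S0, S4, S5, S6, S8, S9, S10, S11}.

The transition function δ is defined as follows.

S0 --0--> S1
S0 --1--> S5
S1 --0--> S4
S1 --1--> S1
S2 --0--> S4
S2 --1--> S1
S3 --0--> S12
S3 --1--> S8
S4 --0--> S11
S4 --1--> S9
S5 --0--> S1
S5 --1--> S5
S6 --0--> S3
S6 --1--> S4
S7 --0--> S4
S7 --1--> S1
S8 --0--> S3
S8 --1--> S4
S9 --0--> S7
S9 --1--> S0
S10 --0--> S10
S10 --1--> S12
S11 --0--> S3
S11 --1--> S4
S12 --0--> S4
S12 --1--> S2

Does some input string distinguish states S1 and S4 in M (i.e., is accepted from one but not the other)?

Yes

Reachable states from the start: {S0,S1,S2,S3,S4,S5,S6,S7,S8,S9,S11,S12}. Unreachable: {S10} — drop them.
Initial partition by acceptance: {S0,S4,S5,S6,S8,S9,S11} | {S1,S2,S3,S7,S12}.
Refine {S0,S4,S5,S6,S8,S9,S11} on symbol 0: members go to different blocks, giving {S0,S5,S6,S8,S9,S11} and {S4}.
On input 1, block {S0,S5,S6,S8,S9,S11} splits into {S0,S5,S9} and {S6,S8,S11}.
Refine {S1,S2,S3,S7,S12} on symbol 0: members go to different blocks, giving {S1,S2,S7,S12} and {S3}.
The partition is now stable with 5 blocks: {S0,S5,S9} | {S1,S2,S7,S12} | {S4} | {S6,S8,S11} | {S3}.
S1 and S4 end up in different blocks, so they are distinguishable. For instance, the string 'ε' is accepted from only S4.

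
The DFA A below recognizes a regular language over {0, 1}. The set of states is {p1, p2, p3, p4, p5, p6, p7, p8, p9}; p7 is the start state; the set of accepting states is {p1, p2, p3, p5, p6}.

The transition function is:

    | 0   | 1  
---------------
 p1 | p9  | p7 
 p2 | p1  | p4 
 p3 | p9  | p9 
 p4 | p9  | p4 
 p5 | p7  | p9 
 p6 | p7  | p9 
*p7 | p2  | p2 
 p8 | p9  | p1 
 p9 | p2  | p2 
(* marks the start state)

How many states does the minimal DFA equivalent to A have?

4

Reachable states from the start: {p1,p2,p4,p7,p9}. Unreachable: {p3,p5,p6,p8} — drop them.
P0 = {p1,p2} | {p4,p7,p9}.
On input 0, block {p1,p2} splits into {p1} and {p2}.
Split {p4,p7,p9} by δ(·,0) → {p7,p9} and {p4}.
The partition is now stable with 4 blocks: {p1} | {p7,p9} | {p2} | {p4}.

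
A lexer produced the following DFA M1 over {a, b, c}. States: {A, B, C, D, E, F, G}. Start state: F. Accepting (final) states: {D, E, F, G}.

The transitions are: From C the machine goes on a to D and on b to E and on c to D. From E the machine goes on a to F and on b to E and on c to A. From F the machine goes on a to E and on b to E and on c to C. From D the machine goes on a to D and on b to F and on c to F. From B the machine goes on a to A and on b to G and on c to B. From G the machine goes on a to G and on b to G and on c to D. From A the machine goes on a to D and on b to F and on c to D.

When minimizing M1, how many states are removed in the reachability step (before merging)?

BFS from F reaches {A, C, D, E, F}; the 2 state(s) B, G are never visited.

2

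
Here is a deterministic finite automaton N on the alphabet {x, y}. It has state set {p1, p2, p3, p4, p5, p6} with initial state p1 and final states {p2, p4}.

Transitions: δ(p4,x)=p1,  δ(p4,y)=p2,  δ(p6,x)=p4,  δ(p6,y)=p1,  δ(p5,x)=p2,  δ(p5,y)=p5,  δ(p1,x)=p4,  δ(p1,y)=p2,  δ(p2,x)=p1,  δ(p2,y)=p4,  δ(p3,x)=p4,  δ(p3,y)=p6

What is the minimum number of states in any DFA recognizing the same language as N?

Reachable states from the start: {p1,p2,p4}. Unreachable: {p3,p5,p6} — drop them.
Initial partition by acceptance: {p2,p4} | {p1}.
No further refinement is possible. Final partition (2 blocks): {p2,p4} | {p1}.

2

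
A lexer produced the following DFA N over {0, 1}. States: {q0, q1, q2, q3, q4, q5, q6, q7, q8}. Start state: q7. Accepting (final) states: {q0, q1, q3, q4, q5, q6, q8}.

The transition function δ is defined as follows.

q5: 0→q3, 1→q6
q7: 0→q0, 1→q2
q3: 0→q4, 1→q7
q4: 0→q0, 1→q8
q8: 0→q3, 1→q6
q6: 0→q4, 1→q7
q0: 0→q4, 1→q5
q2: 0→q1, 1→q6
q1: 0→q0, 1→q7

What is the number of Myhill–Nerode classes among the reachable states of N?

5

Initial partition by acceptance: {q0,q1,q3,q4,q5,q6,q8} | {q2,q7}.
Refine {q0,q1,q3,q4,q5,q6,q8} on symbol 1: members go to different blocks, giving {q0,q4,q5,q8} and {q1,q3,q6}.
Split {q0,q4,q5,q8} by δ(·,0) → {q0,q4} and {q5,q8}.
Refine {q2,q7} on symbol 0: members go to different blocks, giving {q2} and {q7}.
No further refinement is possible. Final partition (5 blocks): {q0,q4} | {q2} | {q1,q3,q6} | {q5,q8} | {q7}.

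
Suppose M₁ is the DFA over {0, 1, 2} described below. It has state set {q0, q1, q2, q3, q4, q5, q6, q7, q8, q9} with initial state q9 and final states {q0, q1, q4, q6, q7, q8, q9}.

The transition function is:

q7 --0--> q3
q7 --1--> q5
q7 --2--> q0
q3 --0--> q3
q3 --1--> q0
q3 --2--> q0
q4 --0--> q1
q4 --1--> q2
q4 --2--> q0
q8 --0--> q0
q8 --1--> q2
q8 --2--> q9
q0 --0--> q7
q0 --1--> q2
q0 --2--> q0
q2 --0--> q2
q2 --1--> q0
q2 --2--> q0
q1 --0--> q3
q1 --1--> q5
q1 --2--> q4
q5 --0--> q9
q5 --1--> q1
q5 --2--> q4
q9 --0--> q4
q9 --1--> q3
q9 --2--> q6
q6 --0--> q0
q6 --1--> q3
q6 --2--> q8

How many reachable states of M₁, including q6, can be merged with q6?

Every state is reachable, so we keep all 10.
P0 = {q0,q1,q4,q6,q7,q8,q9} | {q2,q3,q5}.
On input 0, block {q0,q1,q4,q6,q7,q8,q9} splits into {q0,q4,q6,q8,q9} and {q1,q7}.
On input 0, block {q0,q4,q6,q8,q9} splits into {q6,q8,q9} and {q0,q4}.
Split {q2,q3,q5} by δ(·,0) → {q2,q3} and {q5}.
Stable partition: {q6,q8,q9} | {q2,q3} | {q1,q7} | {q0,q4} | {q5} — 5 equivalence classes.
The equivalence class containing q6 is {q6,q8,q9}, of size 3.

3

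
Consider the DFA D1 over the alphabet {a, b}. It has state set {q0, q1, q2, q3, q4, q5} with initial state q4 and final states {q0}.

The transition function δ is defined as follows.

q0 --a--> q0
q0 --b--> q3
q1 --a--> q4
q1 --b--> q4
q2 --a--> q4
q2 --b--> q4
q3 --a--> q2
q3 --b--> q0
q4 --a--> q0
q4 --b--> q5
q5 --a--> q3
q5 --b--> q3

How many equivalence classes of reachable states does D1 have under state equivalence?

First remove the unreachable states {q1}; 5 states remain.
P0 = {q0} | {q2,q3,q4,q5}.
Refine {q2,q3,q4,q5} on symbol a: members go to different blocks, giving {q2,q3,q5} and {q4}.
On input a, block {q2,q3,q5} splits into {q3,q5} and {q2}.
On input a, block {q3,q5} splits into {q3} and {q5}.
No further refinement is possible. Final partition (5 blocks): {q0} | {q3} | {q4} | {q2} | {q5}.

5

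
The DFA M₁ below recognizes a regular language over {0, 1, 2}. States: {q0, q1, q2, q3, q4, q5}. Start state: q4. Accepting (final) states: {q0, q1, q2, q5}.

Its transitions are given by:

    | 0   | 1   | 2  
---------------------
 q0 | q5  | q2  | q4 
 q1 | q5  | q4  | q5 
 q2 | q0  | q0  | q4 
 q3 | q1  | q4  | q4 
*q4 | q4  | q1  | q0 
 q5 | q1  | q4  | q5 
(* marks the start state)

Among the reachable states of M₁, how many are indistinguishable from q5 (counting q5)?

2

First remove the unreachable states {q3}; 5 states remain.
P0 = {q0,q1,q2,q5} | {q4}.
Split {q0,q1,q2,q5} by δ(·,1) → {q0,q2} and {q1,q5}.
On input 0, block {q0,q2} splits into {q0} and {q2}.
Stable partition: {q0} | {q4} | {q1,q5} | {q2} — 4 equivalence classes.
State q5 belongs to the block {q1,q5}, which has 2 states.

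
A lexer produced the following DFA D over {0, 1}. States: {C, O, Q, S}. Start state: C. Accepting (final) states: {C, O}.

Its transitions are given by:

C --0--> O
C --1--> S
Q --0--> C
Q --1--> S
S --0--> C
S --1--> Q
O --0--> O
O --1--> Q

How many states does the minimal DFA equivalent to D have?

Every state is reachable, so we keep all 4.
P0 = {C,O} | {Q,S}.
Stable partition: {C,O} | {Q,S} — 2 equivalence classes.

2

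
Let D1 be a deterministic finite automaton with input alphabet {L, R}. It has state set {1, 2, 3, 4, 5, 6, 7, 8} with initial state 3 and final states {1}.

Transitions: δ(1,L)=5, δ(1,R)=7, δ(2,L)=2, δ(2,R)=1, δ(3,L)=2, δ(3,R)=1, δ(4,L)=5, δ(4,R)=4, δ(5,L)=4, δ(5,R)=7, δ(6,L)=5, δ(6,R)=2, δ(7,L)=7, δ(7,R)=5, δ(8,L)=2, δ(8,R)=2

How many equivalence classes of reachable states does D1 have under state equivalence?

3

First remove the unreachable states {6,8}; 6 states remain.
Start with accepting vs non-accepting: {1} | {2,3,4,5,7}.
Refine {2,3,4,5,7} on symbol R: members go to different blocks, giving {4,5,7} and {2,3}.
The partition is now stable with 3 blocks: {1} | {4,5,7} | {2,3}.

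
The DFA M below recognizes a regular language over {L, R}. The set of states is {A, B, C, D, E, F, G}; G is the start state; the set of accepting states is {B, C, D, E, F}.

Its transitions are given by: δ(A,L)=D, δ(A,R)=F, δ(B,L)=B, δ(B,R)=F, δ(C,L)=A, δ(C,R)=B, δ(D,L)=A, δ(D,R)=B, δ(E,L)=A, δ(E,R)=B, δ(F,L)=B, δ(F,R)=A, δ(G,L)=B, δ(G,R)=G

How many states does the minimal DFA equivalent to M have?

Reachable states from the start: {A,B,D,F,G}. Unreachable: {C,E} — drop them.
Start with accepting vs non-accepting: {B,D,F} | {A,G}.
Split {B,D,F} by δ(·,L) → {B,F} and {D}.
Refine {B,F} on symbol R: members go to different blocks, giving {B} and {F}.
On input L, block {A,G} splits into {A} and {G}.
No further refinement is possible. Final partition (5 blocks): {B} | {A} | {D} | {F} | {G}.

5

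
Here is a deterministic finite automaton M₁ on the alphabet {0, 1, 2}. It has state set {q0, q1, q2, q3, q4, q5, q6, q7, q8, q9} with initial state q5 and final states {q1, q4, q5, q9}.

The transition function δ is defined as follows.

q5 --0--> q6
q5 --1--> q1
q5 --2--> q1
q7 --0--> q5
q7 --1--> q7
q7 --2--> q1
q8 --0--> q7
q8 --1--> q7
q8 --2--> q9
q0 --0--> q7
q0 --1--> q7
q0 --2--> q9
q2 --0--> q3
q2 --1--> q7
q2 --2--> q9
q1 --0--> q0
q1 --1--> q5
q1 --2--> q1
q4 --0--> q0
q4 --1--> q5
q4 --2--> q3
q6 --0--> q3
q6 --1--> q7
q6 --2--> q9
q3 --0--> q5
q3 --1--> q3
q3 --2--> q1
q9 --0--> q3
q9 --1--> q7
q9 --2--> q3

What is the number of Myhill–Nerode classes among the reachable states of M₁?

States {q2,q4,q8} cannot be reached from the start state, so discard them.
Start with accepting vs non-accepting: {q1,q5,q9} | {q0,q3,q6,q7}.
On input 1, block {q1,q5,q9} splits into {q1,q5} and {q9}.
On input 0, block {q0,q3,q6,q7} splits into {q0,q6} and {q3,q7}.
No further refinement is possible. Final partition (4 blocks): {q1,q5} | {q0,q6} | {q9} | {q3,q7}.

4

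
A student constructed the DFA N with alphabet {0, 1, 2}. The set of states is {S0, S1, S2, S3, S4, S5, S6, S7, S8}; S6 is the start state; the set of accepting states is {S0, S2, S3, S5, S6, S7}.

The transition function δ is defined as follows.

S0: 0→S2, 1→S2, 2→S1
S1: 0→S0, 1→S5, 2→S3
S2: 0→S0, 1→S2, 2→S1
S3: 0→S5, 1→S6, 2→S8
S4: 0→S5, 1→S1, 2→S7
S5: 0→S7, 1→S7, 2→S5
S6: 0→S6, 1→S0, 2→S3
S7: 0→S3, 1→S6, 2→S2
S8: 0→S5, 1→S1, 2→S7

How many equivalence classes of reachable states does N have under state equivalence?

Reachable states from the start: {S0,S1,S2,S3,S5,S6,S7,S8}. Unreachable: {S4} — drop them.
Start with accepting vs non-accepting: {S0,S2,S3,S5,S6,S7} | {S1,S8}.
Refine {S0,S2,S3,S5,S6,S7} on symbol 2: members go to different blocks, giving {S0,S2,S3} and {S5,S6,S7}.
Split {S0,S2,S3} by δ(·,0) → {S0,S2} and {S3}.
On input 0, block {S1,S8} splits into {S1} and {S8}.
On input 0, block {S5,S6,S7} splits into {S5,S6} and {S7}.
On input 0, block {S5,S6} splits into {S5} and {S6}.
Stable partition: {S0,S2} | {S1} | {S5} | {S3} | {S8} | {S7} | {S6} — 7 equivalence classes.

7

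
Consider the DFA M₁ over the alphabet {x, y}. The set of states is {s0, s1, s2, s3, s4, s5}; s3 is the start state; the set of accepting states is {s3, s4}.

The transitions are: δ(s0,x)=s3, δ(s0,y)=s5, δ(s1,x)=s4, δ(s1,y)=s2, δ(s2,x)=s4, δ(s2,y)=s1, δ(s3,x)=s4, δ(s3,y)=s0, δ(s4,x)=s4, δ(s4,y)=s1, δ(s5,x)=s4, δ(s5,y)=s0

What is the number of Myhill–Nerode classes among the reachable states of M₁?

2

All states are reachable from the start state.
P0 = {s3,s4} | {s0,s1,s2,s5}.
The partition is now stable with 2 blocks: {s3,s4} | {s0,s1,s2,s5}.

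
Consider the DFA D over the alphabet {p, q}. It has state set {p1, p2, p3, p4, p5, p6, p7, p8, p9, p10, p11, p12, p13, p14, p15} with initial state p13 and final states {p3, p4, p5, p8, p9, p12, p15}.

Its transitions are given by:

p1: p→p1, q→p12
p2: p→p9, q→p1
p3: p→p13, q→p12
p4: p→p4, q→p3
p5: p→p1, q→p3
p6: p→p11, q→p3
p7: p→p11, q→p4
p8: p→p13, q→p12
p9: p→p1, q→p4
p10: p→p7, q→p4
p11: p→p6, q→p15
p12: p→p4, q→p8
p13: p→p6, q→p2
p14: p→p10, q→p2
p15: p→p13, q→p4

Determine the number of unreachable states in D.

Starting at p13 and following transitions, the reachable set is {p1, p2, p3, p4, p6, p8, p9, p11, p12, p13, p15}. That leaves p5, p7, p10, p14 unreachable — 4 in total.

4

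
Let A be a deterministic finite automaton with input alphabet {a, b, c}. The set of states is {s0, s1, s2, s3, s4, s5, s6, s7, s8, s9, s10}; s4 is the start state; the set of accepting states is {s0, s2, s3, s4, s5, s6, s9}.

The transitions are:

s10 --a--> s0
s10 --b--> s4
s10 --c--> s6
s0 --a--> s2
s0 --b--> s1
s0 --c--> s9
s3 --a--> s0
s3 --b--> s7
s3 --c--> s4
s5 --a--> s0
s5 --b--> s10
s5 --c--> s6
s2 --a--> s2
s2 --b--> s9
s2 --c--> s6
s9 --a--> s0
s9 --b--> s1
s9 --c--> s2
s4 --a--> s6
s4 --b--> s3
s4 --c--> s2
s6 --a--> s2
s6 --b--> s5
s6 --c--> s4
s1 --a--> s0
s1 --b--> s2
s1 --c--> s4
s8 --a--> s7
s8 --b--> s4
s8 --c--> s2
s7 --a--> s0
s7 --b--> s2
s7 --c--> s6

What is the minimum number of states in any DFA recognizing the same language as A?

Reachable states from the start: {s0,s1,s2,s3,s4,s5,s6,s7,s9,s10}. Unreachable: {s8} — drop them.
Start with accepting vs non-accepting: {s0,s2,s3,s4,s5,s6,s9} | {s1,s7,s10}.
On input b, block {s0,s2,s3,s4,s5,s6,s9} splits into {s0,s3,s5,s9} and {s2,s4,s6}.
Split {s0,s3,s5,s9} by δ(·,a) → {s3,s5,s9} and {s0}.
The partition is now stable with 4 blocks: {s3,s5,s9} | {s1,s7,s10} | {s2,s4,s6} | {s0}.

4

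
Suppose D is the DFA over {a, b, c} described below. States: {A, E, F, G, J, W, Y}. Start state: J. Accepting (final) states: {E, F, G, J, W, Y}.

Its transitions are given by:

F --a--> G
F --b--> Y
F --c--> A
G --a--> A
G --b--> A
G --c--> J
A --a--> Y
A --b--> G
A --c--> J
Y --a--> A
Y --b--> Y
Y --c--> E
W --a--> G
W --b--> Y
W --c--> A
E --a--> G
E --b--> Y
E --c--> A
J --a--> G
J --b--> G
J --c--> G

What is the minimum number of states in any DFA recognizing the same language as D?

5

First remove the unreachable states {F,W}; 5 states remain.
P0 = {E,G,J,Y} | {A}.
Split {E,G,J,Y} by δ(·,a) → {E,J} and {G,Y}.
Refine {E,J} on symbol c: members go to different blocks, giving {J} and {E}.
Split {G,Y} by δ(·,b) → {Y} and {G}.
The partition is now stable with 5 blocks: {J} | {A} | {Y} | {E} | {G}.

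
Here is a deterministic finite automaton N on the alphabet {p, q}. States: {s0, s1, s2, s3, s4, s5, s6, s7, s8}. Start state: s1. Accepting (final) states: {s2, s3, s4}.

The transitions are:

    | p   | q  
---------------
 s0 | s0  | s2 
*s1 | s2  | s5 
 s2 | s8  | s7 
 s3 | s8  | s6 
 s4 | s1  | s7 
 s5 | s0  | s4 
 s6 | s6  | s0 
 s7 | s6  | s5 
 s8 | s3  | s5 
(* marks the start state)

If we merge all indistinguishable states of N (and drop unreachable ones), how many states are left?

4

Every state is reachable, so we keep all 9.
Initial partition by acceptance: {s2,s3,s4} | {s0,s1,s5,s6,s7,s8}.
Split {s0,s1,s5,s6,s7,s8} by δ(·,p) → {s0,s5,s6,s7} and {s1,s8}.
Split {s0,s5,s6,s7} by δ(·,q) → {s0,s5} and {s6,s7}.
Stable partition: {s2,s3,s4} | {s0,s5} | {s1,s8} | {s6,s7} — 4 equivalence classes.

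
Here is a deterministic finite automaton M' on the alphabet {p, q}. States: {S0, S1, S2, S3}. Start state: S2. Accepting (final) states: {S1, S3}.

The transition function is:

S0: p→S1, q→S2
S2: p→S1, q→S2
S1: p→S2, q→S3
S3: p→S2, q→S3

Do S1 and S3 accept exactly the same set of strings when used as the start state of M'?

Yes

States {S0} cannot be reached from the start state, so discard them.
P0 = {S1,S3} | {S2}.
No further refinement is possible. Final partition (2 blocks): {S1,S3} | {S2}.
S1 and S3 lie in the same block of the stable partition, so they are equivalent — no string distinguishes them.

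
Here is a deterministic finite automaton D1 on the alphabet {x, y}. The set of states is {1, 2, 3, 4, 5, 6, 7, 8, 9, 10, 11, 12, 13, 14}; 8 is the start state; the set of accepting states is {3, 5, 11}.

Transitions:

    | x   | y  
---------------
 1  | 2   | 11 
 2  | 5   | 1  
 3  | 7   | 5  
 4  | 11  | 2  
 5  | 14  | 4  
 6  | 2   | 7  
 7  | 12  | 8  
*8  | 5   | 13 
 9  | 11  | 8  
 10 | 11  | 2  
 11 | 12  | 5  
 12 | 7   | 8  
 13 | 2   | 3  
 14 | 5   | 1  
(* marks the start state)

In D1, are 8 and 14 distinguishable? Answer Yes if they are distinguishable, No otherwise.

No

Reachable states from the start: {1,2,3,4,5,7,8,11,12,13,14}. Unreachable: {6,9,10} — drop them.
Initial partition by acceptance: {3,5,11} | {1,2,4,7,8,12,13,14}.
Split {3,5,11} by δ(·,y) → {3,11} and {5}.
On input x, block {1,2,4,7,8,12,13,14} splits into {1,7,12,13} and {2,8,14} and {4}.
Split {1,7,12,13} by δ(·,x) → {1,13} and {7,12}.
Stable partition: {3,11} | {1,13} | {5} | {2,8,14} | {4} | {7,12} — 6 equivalence classes.
8 and 14 lie in the same block of the stable partition, so they are equivalent — no string distinguishes them.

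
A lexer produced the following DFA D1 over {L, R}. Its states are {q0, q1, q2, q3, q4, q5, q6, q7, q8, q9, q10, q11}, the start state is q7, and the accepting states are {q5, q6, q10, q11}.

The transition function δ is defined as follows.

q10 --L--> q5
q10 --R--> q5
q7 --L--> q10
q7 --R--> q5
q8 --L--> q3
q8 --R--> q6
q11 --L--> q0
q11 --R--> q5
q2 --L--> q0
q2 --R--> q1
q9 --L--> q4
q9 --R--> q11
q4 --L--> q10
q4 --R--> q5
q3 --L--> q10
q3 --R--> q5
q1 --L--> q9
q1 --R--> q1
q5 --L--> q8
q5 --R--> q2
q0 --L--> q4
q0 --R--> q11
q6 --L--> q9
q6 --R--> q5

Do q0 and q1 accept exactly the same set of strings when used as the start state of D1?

No

Every state is reachable, so we keep all 12.
Start with accepting vs non-accepting: {q5,q6,q10,q11} | {q0,q1,q2,q3,q4,q7,q8,q9}.
On input L, block {q5,q6,q10,q11} splits into {q5,q6,q11} and {q10}.
On input R, block {q5,q6,q11} splits into {q6,q11} and {q5}.
Refine {q0,q1,q2,q3,q4,q7,q8,q9} on symbol L: members go to different blocks, giving {q0,q1,q2,q8,q9} and {q3,q4,q7}.
Split {q0,q1,q2,q8,q9} by δ(·,L) → {q0,q8,q9} and {q1,q2}.
No further refinement is possible. Final partition (6 blocks): {q6,q11} | {q0,q8,q9} | {q10} | {q5} | {q3,q4,q7} | {q1,q2}.
q0 and q1 end up in different blocks, so they are distinguishable. For instance, the string 'R' is accepted from only q0.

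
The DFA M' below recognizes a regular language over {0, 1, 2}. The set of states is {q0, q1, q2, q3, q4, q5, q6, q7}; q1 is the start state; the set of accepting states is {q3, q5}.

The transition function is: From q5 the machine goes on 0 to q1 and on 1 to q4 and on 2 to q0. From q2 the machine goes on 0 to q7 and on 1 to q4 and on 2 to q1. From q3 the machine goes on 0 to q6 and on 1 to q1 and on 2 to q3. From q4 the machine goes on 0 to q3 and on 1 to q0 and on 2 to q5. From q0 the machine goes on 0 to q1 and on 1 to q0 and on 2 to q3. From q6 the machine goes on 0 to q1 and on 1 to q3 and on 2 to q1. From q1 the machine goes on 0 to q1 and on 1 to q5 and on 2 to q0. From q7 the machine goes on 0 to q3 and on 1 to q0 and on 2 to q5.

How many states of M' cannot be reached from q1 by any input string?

2

Starting at q1 and following transitions, the reachable set is {q0, q1, q3, q4, q5, q6}. That leaves q2, q7 unreachable — 2 in total.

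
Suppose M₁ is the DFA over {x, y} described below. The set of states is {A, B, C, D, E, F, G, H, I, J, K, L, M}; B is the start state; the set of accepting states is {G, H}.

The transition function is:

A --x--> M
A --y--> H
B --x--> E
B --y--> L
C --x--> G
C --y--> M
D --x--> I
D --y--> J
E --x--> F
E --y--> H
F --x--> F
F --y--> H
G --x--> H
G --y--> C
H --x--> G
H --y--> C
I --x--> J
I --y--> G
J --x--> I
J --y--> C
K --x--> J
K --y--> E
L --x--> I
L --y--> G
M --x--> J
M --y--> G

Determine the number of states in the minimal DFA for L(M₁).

Reachable states from the start: {B,C,E,F,G,H,I,J,L,M}. Unreachable: {A,D,K} — drop them.
Start with accepting vs non-accepting: {G,H} | {B,C,E,F,I,J,L,M}.
On input x, block {B,C,E,F,I,J,L,M} splits into {B,E,F,I,J,L,M} and {C}.
Split {B,E,F,I,J,L,M} by δ(·,y) → {E,F,I,L,M} and {B} and {J}.
Refine {E,F,I,L,M} on symbol x: members go to different blocks, giving {E,F,L} and {I,M}.
Refine {E,F,L} on symbol x: members go to different blocks, giving {E,F} and {L}.
Stable partition: {G,H} | {E,F} | {C} | {B} | {J} | {I,M} | {L} — 7 equivalence classes.

7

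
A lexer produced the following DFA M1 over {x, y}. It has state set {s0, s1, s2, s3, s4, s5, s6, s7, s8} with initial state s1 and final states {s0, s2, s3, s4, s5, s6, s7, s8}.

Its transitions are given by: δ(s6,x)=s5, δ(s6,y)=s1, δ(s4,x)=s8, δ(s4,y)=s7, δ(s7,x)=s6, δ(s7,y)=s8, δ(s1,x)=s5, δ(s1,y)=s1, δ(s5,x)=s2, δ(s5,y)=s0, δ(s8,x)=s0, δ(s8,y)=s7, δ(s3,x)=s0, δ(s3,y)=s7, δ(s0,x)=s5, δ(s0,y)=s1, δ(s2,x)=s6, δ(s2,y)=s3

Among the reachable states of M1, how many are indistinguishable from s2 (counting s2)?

States {s4} cannot be reached from the start state, so discard them.
Initial partition by acceptance: {s0,s2,s3,s5,s6,s7,s8} | {s1}.
On input y, block {s0,s2,s3,s5,s6,s7,s8} splits into {s2,s3,s5,s7,s8} and {s0,s6}.
Refine {s2,s3,s5,s7,s8} on symbol x: members go to different blocks, giving {s2,s3,s7,s8} and {s5}.
The partition is now stable with 4 blocks: {s2,s3,s7,s8} | {s1} | {s0,s6} | {s5}.
The equivalence class containing s2 is {s2,s3,s7,s8}, of size 4.

4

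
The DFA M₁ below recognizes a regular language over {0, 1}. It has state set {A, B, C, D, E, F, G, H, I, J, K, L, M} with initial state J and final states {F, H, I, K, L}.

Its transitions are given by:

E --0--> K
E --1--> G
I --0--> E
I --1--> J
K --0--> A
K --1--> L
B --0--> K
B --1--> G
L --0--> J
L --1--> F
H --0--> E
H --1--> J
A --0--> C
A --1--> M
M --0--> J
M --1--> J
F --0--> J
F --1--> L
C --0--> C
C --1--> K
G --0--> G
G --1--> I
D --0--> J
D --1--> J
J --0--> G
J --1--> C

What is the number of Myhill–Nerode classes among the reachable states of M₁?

9

First remove the unreachable states {B,D,H}; 10 states remain.
P0 = {F,I,K,L} | {A,C,E,G,J,M}.
Refine {F,I,K,L} on symbol 1: members go to different blocks, giving {F,K,L} and {I}.
Split {A,C,E,G,J,M} by δ(·,0) → {A,C,G,J,M} and {E}.
Split {A,C,G,J,M} by δ(·,1) → {A,J,M} and {C} and {G}.
Refine {A,J,M} on symbol 0: members go to different blocks, giving {A} and {J} and {M}.
On input 0, block {F,K,L} splits into {F,L} and {K}.
No further refinement is possible. Final partition (9 blocks): {F,L} | {A} | {I} | {E} | {C} | {G} | {J} | {M} | {K}.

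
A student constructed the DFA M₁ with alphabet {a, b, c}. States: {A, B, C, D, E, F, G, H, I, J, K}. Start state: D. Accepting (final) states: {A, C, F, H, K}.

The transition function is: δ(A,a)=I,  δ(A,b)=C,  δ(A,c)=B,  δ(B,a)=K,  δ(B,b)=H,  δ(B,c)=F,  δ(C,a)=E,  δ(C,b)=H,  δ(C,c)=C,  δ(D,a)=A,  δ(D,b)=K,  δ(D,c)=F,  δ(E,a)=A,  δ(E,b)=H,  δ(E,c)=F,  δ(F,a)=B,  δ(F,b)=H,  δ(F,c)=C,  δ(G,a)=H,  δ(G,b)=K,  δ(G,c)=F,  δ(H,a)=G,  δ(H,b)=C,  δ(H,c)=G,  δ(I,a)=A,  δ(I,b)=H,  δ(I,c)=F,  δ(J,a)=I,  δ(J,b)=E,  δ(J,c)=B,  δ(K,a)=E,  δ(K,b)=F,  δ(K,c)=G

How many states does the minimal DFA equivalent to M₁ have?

Reachable states from the start: {A,B,C,D,E,F,G,H,I,K}. Unreachable: {J} — drop them.
P0 = {A,C,F,H,K} | {B,D,E,G,I}.
Refine {A,C,F,H,K} on symbol c: members go to different blocks, giving {A,H,K} and {C,F}.
Stable partition: {A,H,K} | {B,D,E,G,I} | {C,F} — 3 equivalence classes.

3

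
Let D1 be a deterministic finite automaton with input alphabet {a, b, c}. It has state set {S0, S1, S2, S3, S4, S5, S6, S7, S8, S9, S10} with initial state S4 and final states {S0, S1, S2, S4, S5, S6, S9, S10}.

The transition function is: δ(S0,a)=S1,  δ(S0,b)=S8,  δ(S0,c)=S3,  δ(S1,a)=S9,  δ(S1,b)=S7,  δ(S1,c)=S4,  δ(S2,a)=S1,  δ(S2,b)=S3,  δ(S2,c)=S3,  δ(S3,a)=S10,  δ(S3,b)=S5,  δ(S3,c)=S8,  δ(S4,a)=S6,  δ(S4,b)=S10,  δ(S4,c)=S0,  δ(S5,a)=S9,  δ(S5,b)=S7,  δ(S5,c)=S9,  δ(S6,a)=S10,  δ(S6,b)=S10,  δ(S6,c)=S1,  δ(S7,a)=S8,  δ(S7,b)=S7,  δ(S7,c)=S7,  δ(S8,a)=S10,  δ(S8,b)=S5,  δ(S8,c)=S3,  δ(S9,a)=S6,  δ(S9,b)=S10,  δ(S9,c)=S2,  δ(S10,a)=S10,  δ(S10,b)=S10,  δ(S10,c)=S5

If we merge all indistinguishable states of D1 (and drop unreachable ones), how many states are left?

6

All states are reachable from the start state.
Initial partition by acceptance: {S0,S1,S2,S4,S5,S6,S9,S10} | {S3,S7,S8}.
On input b, block {S0,S1,S2,S4,S5,S6,S9,S10} splits into {S0,S1,S2,S5} and {S4,S6,S9,S10}.
Refine {S0,S1,S2,S5} on symbol a: members go to different blocks, giving {S0,S2} and {S1,S5}.
Refine {S3,S7,S8} on symbol a: members go to different blocks, giving {S3,S8} and {S7}.
Refine {S4,S6,S9,S10} on symbol c: members go to different blocks, giving {S4,S9} and {S6,S10}.
The partition is now stable with 6 blocks: {S0,S2} | {S3,S8} | {S4,S9} | {S1,S5} | {S7} | {S6,S10}.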